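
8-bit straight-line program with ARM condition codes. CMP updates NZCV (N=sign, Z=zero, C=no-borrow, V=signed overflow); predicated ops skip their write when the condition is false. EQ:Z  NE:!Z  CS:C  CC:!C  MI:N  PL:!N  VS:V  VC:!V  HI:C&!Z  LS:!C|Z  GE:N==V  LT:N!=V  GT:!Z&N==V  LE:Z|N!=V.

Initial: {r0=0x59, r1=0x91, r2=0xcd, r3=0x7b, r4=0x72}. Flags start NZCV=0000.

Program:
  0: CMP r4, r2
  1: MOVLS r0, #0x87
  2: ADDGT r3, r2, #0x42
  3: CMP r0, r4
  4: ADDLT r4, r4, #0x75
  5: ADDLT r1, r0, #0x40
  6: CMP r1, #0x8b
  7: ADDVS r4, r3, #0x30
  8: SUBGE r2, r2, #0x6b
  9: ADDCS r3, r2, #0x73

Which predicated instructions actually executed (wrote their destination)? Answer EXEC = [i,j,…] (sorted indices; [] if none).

EXEC = [1,2,4,5,8,9]

[0] flags=1001 → (cmp)
[1] flags=1001 LS?T → r0=0x87
[2] flags=1001 GT?T → r3=0x0f
[3] flags=0011 → (cmp)
[4] flags=0011 LT?T → r4=0xe7
[5] flags=0011 LT?T → r1=0xc7
[6] flags=0010 → (cmp)
[7] flags=0010 VS?F → skip
[8] flags=0010 GE?T → r2=0x62
[9] flags=0010 CS?T → r3=0xd5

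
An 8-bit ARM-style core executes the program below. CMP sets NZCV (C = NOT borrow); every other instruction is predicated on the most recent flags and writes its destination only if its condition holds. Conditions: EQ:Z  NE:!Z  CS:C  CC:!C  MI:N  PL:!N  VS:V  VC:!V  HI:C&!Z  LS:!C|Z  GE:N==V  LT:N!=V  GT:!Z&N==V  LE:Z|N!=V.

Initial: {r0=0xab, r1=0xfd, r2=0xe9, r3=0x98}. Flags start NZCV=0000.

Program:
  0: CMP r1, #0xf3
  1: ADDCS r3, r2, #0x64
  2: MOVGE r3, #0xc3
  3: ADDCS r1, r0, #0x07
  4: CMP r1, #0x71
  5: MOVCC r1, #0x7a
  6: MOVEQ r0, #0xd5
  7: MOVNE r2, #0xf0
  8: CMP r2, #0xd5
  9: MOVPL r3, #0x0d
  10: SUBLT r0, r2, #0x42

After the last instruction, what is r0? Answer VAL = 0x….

VAL = 0xab

0: ✓ CMP  NZCV=0010
1: ✓ ADDCS  r3←0x4d
2: ✓ MOVGE  r3←0xc3
3: ✓ ADDCS  r1←0xb2
4: ✓ CMP  NZCV=0011
5: · MOVCC
6: · MOVEQ
7: ✓ MOVNE  r2←0xf0
8: ✓ CMP  NZCV=0010
9: ✓ MOVPL  r3←0x0d
10: · SUBLT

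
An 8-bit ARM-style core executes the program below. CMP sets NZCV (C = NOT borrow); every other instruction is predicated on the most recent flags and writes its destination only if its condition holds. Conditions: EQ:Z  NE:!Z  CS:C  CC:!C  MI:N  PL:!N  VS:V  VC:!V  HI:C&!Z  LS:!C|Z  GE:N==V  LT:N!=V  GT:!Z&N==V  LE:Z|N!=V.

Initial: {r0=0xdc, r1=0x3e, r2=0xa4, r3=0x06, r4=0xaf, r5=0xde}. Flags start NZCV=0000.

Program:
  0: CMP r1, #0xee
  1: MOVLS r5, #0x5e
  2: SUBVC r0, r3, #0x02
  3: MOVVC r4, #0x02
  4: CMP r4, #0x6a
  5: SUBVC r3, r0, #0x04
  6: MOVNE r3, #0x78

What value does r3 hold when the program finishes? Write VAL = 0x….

VAL = 0x78

0: ✓ CMP  NZCV=0000
1: ✓ MOVLS  r5←0x5e
2: ✓ SUBVC  r0←0x04
3: ✓ MOVVC  r4←0x02
4: ✓ CMP  NZCV=1000
5: ✓ SUBVC  r3←0x00
6: ✓ MOVNE  r3←0x78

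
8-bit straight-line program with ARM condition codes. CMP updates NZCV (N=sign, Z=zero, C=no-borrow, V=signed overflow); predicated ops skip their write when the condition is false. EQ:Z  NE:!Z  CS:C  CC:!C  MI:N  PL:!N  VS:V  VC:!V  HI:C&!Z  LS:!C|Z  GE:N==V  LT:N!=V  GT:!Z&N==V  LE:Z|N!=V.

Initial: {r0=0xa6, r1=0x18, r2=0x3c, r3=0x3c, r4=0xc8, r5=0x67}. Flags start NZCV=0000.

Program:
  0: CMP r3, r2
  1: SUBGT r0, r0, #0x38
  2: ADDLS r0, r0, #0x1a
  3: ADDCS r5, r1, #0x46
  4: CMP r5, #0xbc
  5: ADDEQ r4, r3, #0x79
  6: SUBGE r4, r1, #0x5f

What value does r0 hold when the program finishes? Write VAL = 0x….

0: ✓ CMP  NZCV=0110
1: · SUBGT
2: ✓ ADDLS  r0←0xc0
3: ✓ ADDCS  r5←0x5e
4: ✓ CMP  NZCV=1001
5: · ADDEQ
6: ✓ SUBGE  r4←0xb9

VAL = 0xc0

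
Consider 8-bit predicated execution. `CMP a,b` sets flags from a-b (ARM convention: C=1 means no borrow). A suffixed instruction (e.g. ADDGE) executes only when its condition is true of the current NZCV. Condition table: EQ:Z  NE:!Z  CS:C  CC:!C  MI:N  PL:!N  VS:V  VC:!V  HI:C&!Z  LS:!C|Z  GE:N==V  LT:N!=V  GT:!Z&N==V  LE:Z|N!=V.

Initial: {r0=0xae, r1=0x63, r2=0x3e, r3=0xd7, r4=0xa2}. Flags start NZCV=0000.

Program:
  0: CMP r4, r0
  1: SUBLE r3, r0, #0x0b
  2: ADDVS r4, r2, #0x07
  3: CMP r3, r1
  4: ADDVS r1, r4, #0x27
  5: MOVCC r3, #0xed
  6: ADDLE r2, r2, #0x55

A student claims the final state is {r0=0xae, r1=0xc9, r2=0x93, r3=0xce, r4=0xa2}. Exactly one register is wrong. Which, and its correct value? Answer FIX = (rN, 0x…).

FIX = (r3, 0xa3)

[0] flags=1000 → (cmp)
[1] flags=1000 LE?T → r3=0xa3
[2] flags=1000 VS?F → skip
[3] flags=0011 → (cmp)
[4] flags=0011 VS?T → r1=0xc9
[5] flags=0011 CC?F → skip
[6] flags=0011 LE?T → r2=0x93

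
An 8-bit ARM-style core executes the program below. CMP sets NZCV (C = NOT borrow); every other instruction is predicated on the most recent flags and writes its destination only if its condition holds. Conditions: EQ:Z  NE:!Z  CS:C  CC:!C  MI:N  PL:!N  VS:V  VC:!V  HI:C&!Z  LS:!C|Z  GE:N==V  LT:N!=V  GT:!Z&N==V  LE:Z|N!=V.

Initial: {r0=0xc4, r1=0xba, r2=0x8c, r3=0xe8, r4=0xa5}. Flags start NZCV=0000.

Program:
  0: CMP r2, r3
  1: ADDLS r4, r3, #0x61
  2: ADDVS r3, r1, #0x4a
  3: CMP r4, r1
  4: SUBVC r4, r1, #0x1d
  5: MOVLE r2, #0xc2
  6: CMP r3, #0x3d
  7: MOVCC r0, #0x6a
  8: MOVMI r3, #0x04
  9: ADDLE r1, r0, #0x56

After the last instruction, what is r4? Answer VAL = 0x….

0: ✓ CMP  NZCV=1000
1: ✓ ADDLS  r4←0x49
2: · ADDVS
3: ✓ CMP  NZCV=1001
4: · SUBVC
5: · MOVLE
6: ✓ CMP  NZCV=1010
7: · MOVCC
8: ✓ MOVMI  r3←0x04
9: ✓ ADDLE  r1←0x1a

VAL = 0x49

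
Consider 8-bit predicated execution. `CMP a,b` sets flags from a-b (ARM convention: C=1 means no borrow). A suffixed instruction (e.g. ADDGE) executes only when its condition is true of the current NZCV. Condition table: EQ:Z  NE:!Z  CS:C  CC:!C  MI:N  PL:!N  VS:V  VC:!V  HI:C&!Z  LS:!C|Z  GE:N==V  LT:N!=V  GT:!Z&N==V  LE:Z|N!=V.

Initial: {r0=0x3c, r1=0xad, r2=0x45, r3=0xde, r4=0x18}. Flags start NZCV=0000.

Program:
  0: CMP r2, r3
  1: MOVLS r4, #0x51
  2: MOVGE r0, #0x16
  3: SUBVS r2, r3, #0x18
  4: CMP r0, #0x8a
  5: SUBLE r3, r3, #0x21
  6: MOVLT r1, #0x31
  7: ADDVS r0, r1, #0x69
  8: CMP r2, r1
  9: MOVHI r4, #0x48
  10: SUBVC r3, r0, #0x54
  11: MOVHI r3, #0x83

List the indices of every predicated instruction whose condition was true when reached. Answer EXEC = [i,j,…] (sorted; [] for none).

EXEC = [1,2,7]

0: ✓ CMP  NZCV=0000
1: ✓ MOVLS  r4←0x51
2: ✓ MOVGE  r0←0x16
3: · SUBVS
4: ✓ CMP  NZCV=1001
5: · SUBLE
6: · MOVLT
7: ✓ ADDVS  r0←0x16
8: ✓ CMP  NZCV=1001
9: · MOVHI
10: · SUBVC
11: · MOVHI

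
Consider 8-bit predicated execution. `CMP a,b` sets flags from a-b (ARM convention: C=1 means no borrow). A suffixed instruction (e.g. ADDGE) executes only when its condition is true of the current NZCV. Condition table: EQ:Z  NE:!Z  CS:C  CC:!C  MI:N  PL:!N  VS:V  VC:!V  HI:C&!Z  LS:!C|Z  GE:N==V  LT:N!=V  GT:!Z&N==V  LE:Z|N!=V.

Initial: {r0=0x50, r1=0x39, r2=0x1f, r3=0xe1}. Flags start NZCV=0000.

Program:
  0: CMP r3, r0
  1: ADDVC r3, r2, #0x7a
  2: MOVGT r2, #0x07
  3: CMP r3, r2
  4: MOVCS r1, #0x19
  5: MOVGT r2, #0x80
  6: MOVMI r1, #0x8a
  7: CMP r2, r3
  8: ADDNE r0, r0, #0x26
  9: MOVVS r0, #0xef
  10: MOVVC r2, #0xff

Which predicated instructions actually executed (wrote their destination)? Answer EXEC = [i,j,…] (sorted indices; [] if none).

[0] flags=1010 → (cmp)
[1] flags=1010 VC?T → r3=0x99
[2] flags=1010 GT?F → skip
[3] flags=0011 → (cmp)
[4] flags=0011 CS?T → r1=0x19
[5] flags=0011 GT?F → skip
[6] flags=0011 MI?F → skip
[7] flags=1001 → (cmp)
[8] flags=1001 NE?T → r0=0x76
[9] flags=1001 VS?T → r0=0xef
[10] flags=1001 VC?F → skip

EXEC = [1,4,8,9]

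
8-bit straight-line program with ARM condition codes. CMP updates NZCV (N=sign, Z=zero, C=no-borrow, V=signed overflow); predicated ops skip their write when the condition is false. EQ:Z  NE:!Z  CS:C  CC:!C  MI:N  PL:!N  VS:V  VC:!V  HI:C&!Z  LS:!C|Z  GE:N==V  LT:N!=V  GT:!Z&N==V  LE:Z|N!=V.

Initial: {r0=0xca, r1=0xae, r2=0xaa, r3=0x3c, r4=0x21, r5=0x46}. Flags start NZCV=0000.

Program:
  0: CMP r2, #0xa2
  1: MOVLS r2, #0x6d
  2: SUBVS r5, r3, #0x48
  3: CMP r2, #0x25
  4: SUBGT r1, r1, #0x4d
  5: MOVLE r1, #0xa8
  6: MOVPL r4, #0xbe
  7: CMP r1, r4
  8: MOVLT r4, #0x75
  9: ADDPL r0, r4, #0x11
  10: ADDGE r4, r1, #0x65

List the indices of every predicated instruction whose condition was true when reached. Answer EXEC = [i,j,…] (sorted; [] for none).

0: ✓ CMP  NZCV=0010
1: · MOVLS
2: · SUBVS
3: ✓ CMP  NZCV=1010
4: · SUBGT
5: ✓ MOVLE  r1←0xa8
6: · MOVPL
7: ✓ CMP  NZCV=1010
8: ✓ MOVLT  r4←0x75
9: · ADDPL
10: · ADDGE

EXEC = [5,8]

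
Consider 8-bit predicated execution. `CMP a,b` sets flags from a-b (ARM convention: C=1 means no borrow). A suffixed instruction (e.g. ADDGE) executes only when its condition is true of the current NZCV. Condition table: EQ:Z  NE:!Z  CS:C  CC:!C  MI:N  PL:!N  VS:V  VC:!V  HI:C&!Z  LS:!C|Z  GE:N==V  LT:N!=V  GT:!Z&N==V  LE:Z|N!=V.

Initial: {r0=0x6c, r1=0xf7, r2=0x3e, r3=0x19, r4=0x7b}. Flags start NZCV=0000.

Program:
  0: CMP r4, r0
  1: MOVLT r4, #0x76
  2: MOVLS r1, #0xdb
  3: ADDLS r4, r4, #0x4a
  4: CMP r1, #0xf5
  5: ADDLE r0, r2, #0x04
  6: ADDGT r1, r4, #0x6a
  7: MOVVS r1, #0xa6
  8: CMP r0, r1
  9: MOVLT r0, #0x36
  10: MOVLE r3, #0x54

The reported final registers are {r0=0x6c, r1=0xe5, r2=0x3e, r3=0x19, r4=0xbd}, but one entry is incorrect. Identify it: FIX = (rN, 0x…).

0: ✓ CMP  NZCV=0010
1: · MOVLT
2: · MOVLS
3: · ADDLS
4: ✓ CMP  NZCV=0010
5: · ADDLE
6: ✓ ADDGT  r1←0xe5
7: · MOVVS
8: ✓ CMP  NZCV=1001
9: · MOVLT
10: · MOVLE

FIX = (r4, 0x7b)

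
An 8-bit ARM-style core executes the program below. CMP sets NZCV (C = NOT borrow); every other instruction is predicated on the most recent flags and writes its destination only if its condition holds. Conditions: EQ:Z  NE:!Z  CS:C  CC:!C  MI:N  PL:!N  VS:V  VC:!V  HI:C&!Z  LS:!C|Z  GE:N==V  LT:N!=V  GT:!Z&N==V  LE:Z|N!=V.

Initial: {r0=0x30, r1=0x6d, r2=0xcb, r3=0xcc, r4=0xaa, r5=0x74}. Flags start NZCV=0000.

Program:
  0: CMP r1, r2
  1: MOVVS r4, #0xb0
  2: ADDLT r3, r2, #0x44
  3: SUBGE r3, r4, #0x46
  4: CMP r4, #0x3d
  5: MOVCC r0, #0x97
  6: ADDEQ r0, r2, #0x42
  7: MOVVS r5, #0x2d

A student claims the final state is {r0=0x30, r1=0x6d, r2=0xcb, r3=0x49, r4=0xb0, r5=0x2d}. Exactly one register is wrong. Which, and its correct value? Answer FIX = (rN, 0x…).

FIX = (r3, 0x6a)

0: ✓ CMP  NZCV=1001
1: ✓ MOVVS  r4←0xb0
2: · ADDLT
3: ✓ SUBGE  r3←0x6a
4: ✓ CMP  NZCV=0011
5: · MOVCC
6: · ADDEQ
7: ✓ MOVVS  r5←0x2d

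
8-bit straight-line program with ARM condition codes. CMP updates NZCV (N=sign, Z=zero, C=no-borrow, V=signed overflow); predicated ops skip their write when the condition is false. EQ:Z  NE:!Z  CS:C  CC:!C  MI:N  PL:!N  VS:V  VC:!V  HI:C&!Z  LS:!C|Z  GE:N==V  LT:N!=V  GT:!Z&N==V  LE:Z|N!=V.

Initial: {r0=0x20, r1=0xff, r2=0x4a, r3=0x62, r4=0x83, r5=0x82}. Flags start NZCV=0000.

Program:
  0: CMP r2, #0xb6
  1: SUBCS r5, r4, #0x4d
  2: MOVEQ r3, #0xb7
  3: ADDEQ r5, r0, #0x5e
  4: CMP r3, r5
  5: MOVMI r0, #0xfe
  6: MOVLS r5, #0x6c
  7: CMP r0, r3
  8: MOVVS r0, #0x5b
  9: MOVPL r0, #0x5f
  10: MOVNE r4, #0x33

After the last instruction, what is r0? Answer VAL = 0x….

VAL = 0xfe

0: ✓ CMP  NZCV=1001
1: · SUBCS
2: · MOVEQ
3: · ADDEQ
4: ✓ CMP  NZCV=1001
5: ✓ MOVMI  r0←0xfe
6: ✓ MOVLS  r5←0x6c
7: ✓ CMP  NZCV=1010
8: · MOVVS
9: · MOVPL
10: ✓ MOVNE  r4←0x33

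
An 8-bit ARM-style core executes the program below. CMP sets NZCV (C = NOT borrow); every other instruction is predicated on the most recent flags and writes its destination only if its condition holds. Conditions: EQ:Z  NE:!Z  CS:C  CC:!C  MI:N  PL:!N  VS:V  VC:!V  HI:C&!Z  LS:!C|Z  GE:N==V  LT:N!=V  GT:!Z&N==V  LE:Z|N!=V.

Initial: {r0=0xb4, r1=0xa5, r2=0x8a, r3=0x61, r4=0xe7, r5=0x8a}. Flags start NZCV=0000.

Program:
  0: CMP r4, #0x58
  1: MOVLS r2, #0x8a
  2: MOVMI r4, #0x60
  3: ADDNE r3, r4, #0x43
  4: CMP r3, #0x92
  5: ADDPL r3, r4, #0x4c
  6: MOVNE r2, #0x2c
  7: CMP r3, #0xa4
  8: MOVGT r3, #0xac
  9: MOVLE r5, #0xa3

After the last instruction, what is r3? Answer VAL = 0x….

0: ✓ CMP  NZCV=1010
1: · MOVLS
2: ✓ MOVMI  r4←0x60
3: ✓ ADDNE  r3←0xa3
4: ✓ CMP  NZCV=0010
5: ✓ ADDPL  r3←0xac
6: ✓ MOVNE  r2←0x2c
7: ✓ CMP  NZCV=0010
8: ✓ MOVGT  r3←0xac
9: · MOVLE

VAL = 0xac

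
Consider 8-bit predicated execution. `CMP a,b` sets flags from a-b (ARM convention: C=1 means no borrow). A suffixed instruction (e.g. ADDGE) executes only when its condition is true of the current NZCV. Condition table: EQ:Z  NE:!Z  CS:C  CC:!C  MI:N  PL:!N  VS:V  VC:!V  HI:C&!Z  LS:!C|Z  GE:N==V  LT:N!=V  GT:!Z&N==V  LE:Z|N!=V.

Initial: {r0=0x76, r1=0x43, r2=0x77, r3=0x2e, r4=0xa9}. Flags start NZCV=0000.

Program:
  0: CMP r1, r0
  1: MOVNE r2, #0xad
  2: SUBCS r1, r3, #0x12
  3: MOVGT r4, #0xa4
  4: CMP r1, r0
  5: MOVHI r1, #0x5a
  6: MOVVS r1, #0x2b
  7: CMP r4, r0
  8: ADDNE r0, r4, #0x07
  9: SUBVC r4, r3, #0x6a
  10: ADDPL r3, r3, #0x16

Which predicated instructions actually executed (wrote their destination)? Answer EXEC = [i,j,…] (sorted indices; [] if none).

EXEC = [1,8,10]

[0] flags=1000 → (cmp)
[1] flags=1000 NE?T → r2=0xad
[2] flags=1000 CS?F → skip
[3] flags=1000 GT?F → skip
[4] flags=1000 → (cmp)
[5] flags=1000 HI?F → skip
[6] flags=1000 VS?F → skip
[7] flags=0011 → (cmp)
[8] flags=0011 NE?T → r0=0xb0
[9] flags=0011 VC?F → skip
[10] flags=0011 PL?T → r3=0x44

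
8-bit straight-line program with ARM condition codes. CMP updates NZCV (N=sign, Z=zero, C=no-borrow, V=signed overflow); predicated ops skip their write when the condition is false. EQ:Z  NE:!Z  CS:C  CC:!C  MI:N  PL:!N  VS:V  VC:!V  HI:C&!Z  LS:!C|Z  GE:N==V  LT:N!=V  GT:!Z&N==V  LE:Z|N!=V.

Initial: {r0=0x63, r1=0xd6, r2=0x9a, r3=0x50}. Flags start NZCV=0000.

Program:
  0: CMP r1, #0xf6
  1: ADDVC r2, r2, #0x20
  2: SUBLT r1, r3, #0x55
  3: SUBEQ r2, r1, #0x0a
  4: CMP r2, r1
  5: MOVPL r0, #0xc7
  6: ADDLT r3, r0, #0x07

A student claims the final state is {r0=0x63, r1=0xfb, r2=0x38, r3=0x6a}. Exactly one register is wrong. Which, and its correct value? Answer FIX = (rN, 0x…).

FIX = (r2, 0xba)

[0] flags=1000 → (cmp)
[1] flags=1000 VC?T → r2=0xba
[2] flags=1000 LT?T → r1=0xfb
[3] flags=1000 EQ?F → skip
[4] flags=1000 → (cmp)
[5] flags=1000 PL?F → skip
[6] flags=1000 LT?T → r3=0x6a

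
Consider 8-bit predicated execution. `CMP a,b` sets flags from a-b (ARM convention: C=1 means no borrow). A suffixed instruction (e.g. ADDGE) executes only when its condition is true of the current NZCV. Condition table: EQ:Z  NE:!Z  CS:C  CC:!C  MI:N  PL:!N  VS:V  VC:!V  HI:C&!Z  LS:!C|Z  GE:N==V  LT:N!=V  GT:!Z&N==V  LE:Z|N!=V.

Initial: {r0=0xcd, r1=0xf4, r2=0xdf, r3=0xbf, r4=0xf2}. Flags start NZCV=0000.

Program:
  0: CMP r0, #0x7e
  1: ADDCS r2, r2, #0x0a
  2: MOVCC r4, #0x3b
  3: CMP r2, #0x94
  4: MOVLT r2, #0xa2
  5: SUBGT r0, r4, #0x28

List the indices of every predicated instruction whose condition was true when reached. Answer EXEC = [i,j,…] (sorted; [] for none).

EXEC = [1,5]

0: ✓ CMP  NZCV=0011
1: ✓ ADDCS  r2←0xe9
2: · MOVCC
3: ✓ CMP  NZCV=0010
4: · MOVLT
5: ✓ SUBGT  r0←0xca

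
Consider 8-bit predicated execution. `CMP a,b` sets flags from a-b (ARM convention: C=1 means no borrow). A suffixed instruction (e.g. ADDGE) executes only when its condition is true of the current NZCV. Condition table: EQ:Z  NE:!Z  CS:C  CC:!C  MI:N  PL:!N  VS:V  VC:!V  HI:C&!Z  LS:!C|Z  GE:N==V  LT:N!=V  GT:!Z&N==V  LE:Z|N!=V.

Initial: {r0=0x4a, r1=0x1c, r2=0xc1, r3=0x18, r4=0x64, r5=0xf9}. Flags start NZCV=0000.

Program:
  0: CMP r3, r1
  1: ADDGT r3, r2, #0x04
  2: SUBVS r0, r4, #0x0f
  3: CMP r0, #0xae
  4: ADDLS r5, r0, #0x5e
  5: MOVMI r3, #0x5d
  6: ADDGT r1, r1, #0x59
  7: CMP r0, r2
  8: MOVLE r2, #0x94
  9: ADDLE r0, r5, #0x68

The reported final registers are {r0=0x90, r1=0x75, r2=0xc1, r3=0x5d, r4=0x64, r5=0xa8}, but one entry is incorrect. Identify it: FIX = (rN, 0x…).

FIX = (r0, 0x4a)

[0] flags=1000 → (cmp)
[1] flags=1000 GT?F → skip
[2] flags=1000 VS?F → skip
[3] flags=1001 → (cmp)
[4] flags=1001 LS?T → r5=0xa8
[5] flags=1001 MI?T → r3=0x5d
[6] flags=1001 GT?T → r1=0x75
[7] flags=1001 → (cmp)
[8] flags=1001 LE?F → skip
[9] flags=1001 LE?F → skip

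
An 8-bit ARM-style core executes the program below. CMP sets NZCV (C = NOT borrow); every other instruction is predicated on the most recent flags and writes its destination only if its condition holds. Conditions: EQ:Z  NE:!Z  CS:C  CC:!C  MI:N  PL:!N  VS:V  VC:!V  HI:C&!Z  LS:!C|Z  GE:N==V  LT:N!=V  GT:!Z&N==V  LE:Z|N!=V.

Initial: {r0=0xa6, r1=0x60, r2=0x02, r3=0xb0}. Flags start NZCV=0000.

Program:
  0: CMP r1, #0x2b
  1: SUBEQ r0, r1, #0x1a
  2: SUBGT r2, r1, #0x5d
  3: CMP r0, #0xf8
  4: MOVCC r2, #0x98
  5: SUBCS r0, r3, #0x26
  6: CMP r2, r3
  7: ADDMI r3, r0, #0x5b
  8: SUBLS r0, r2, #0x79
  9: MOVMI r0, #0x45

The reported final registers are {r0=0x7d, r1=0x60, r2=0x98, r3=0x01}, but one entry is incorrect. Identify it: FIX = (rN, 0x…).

0: ✓ CMP  NZCV=0010
1: · SUBEQ
2: ✓ SUBGT  r2←0x03
3: ✓ CMP  NZCV=1000
4: ✓ MOVCC  r2←0x98
5: · SUBCS
6: ✓ CMP  NZCV=1000
7: ✓ ADDMI  r3←0x01
8: ✓ SUBLS  r0←0x1f
9: ✓ MOVMI  r0←0x45

FIX = (r0, 0x45)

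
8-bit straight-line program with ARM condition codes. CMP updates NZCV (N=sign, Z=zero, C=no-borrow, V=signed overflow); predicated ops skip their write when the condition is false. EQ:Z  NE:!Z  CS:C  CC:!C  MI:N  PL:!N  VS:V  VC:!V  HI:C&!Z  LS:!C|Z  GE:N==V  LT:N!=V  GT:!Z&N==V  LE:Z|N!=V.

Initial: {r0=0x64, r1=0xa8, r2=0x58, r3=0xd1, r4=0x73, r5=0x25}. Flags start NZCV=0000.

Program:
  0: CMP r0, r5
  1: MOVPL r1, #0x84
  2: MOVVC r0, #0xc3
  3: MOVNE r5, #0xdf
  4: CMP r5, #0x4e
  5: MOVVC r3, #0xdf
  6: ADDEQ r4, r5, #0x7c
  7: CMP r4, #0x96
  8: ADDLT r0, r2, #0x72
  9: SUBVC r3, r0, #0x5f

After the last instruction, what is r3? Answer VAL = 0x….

VAL = 0xdf

[0] flags=0010 → (cmp)
[1] flags=0010 PL?T → r1=0x84
[2] flags=0010 VC?T → r0=0xc3
[3] flags=0010 NE?T → r5=0xdf
[4] flags=1010 → (cmp)
[5] flags=1010 VC?T → r3=0xdf
[6] flags=1010 EQ?F → skip
[7] flags=1001 → (cmp)
[8] flags=1001 LT?F → skip
[9] flags=1001 VC?F → skip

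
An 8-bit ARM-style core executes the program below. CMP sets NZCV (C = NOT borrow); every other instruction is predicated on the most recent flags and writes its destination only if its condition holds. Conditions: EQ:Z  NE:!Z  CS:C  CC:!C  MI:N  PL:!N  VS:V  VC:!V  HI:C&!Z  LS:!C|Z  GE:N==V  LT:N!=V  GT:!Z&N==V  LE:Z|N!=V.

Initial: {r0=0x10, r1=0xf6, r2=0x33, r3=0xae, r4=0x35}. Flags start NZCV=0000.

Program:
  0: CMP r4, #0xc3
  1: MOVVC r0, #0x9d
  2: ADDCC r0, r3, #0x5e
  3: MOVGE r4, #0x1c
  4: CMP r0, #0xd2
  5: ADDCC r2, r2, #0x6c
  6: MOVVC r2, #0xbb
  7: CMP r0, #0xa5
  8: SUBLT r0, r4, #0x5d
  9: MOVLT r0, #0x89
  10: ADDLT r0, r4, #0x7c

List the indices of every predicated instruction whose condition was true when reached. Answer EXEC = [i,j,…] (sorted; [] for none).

[0] flags=0000 → (cmp)
[1] flags=0000 VC?T → r0=0x9d
[2] flags=0000 CC?T → r0=0x0c
[3] flags=0000 GE?T → r4=0x1c
[4] flags=0000 → (cmp)
[5] flags=0000 CC?T → r2=0x9f
[6] flags=0000 VC?T → r2=0xbb
[7] flags=0000 → (cmp)
[8] flags=0000 LT?F → skip
[9] flags=0000 LT?F → skip
[10] flags=0000 LT?F → skip

EXEC = [1,2,3,5,6]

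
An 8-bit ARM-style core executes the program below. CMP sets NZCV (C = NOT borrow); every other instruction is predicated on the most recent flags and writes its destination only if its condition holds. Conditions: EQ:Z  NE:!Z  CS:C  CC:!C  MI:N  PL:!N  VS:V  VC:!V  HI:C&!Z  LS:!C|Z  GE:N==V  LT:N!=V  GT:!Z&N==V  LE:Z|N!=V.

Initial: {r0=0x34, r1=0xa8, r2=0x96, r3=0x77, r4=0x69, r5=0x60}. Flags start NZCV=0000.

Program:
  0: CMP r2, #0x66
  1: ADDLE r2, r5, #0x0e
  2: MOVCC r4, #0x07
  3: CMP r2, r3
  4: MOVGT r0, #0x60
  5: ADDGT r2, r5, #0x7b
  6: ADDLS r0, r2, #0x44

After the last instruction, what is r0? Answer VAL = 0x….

0: ✓ CMP  NZCV=0011
1: ✓ ADDLE  r2←0x6e
2: · MOVCC
3: ✓ CMP  NZCV=1000
4: · MOVGT
5: · ADDGT
6: ✓ ADDLS  r0←0xb2

VAL = 0xb2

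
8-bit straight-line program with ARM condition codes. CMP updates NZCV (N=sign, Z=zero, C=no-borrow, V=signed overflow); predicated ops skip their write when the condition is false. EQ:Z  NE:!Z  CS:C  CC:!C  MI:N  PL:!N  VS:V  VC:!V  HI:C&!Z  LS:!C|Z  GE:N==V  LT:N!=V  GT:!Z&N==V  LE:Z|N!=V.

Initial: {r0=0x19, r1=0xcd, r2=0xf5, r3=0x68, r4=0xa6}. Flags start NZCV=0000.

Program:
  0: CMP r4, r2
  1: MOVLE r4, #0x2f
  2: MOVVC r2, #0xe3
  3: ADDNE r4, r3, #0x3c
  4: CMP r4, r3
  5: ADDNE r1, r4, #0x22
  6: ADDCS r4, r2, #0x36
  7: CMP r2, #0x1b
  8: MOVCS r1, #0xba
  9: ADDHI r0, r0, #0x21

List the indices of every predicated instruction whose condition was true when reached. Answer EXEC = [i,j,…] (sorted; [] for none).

[0] flags=1000 → (cmp)
[1] flags=1000 LE?T → r4=0x2f
[2] flags=1000 VC?T → r2=0xe3
[3] flags=1000 NE?T → r4=0xa4
[4] flags=0011 → (cmp)
[5] flags=0011 NE?T → r1=0xc6
[6] flags=0011 CS?T → r4=0x19
[7] flags=1010 → (cmp)
[8] flags=1010 CS?T → r1=0xba
[9] flags=1010 HI?T → r0=0x3a

EXEC = [1,2,3,5,6,8,9]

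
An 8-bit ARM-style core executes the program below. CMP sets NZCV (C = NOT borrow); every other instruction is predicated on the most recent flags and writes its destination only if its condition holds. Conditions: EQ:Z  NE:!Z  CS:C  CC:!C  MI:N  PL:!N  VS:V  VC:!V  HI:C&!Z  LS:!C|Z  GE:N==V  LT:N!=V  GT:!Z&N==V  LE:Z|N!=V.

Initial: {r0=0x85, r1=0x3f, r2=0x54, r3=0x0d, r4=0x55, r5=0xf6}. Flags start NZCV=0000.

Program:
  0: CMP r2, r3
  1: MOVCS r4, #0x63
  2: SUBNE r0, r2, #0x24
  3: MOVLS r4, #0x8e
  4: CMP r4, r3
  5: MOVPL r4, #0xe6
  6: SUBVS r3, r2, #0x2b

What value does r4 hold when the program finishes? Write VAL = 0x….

[0] flags=0010 → (cmp)
[1] flags=0010 CS?T → r4=0x63
[2] flags=0010 NE?T → r0=0x30
[3] flags=0010 LS?F → skip
[4] flags=0010 → (cmp)
[5] flags=0010 PL?T → r4=0xe6
[6] flags=0010 VS?F → skip

VAL = 0xe6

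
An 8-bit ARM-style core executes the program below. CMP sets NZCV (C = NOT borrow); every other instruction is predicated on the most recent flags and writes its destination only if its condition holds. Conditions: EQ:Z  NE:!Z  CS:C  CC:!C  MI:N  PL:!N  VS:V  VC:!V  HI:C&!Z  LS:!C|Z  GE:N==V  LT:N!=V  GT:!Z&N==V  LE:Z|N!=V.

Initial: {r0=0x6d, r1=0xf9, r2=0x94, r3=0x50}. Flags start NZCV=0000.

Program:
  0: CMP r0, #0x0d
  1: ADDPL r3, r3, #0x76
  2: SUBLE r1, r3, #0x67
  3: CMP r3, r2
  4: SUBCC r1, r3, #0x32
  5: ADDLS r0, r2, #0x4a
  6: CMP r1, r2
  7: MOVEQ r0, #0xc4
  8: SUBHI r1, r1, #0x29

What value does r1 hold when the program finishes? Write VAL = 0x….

VAL = 0xd0

[0] flags=0010 → (cmp)
[1] flags=0010 PL?T → r3=0xc6
[2] flags=0010 LE?F → skip
[3] flags=0010 → (cmp)
[4] flags=0010 CC?F → skip
[5] flags=0010 LS?F → skip
[6] flags=0010 → (cmp)
[7] flags=0010 EQ?F → skip
[8] flags=0010 HI?T → r1=0xd0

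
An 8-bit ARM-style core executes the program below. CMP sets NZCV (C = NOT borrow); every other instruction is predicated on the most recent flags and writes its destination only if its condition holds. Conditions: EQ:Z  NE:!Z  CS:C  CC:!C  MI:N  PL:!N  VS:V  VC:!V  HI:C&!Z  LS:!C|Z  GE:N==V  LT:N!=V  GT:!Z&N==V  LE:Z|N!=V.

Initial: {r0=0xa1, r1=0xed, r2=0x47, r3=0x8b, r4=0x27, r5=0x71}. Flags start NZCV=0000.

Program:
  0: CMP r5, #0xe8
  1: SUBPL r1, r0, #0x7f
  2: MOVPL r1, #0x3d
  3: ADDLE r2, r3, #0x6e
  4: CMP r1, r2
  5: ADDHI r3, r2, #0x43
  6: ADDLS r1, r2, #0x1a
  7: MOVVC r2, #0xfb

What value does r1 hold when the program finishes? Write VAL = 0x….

0: ✓ CMP  NZCV=1001
1: · SUBPL
2: · MOVPL
3: · ADDLE
4: ✓ CMP  NZCV=1010
5: ✓ ADDHI  r3←0x8a
6: · ADDLS
7: ✓ MOVVC  r2←0xfb

VAL = 0xed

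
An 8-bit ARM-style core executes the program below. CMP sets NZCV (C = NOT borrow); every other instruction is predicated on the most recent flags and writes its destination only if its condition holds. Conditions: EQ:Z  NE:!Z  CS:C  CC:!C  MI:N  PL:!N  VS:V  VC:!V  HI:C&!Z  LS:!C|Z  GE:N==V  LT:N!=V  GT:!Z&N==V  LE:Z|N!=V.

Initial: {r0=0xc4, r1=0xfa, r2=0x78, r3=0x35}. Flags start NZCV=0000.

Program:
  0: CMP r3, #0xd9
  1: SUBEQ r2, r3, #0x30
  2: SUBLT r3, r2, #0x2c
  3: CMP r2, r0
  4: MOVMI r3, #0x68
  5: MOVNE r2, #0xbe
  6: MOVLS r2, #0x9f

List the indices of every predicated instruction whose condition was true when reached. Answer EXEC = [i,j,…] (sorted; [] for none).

EXEC = [4,5,6]

0: ✓ CMP  NZCV=0000
1: · SUBEQ
2: · SUBLT
3: ✓ CMP  NZCV=1001
4: ✓ MOVMI  r3←0x68
5: ✓ MOVNE  r2←0xbe
6: ✓ MOVLS  r2←0x9f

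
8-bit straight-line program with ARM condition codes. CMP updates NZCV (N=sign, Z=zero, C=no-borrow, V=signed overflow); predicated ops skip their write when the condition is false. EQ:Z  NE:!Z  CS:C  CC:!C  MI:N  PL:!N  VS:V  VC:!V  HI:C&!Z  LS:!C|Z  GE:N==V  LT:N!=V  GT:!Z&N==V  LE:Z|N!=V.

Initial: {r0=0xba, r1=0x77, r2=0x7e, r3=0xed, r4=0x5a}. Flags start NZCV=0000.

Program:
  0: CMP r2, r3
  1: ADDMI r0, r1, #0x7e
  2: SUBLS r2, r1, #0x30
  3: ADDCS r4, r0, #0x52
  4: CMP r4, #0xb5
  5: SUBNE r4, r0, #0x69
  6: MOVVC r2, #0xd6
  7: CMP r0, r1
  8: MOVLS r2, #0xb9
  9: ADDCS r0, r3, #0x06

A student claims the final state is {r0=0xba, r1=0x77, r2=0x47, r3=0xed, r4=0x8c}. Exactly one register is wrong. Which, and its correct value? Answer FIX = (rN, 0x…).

FIX = (r0, 0xf3)

[0] flags=1001 → (cmp)
[1] flags=1001 MI?T → r0=0xf5
[2] flags=1001 LS?T → r2=0x47
[3] flags=1001 CS?F → skip
[4] flags=1001 → (cmp)
[5] flags=1001 NE?T → r4=0x8c
[6] flags=1001 VC?F → skip
[7] flags=0011 → (cmp)
[8] flags=0011 LS?F → skip
[9] flags=0011 CS?T → r0=0xf3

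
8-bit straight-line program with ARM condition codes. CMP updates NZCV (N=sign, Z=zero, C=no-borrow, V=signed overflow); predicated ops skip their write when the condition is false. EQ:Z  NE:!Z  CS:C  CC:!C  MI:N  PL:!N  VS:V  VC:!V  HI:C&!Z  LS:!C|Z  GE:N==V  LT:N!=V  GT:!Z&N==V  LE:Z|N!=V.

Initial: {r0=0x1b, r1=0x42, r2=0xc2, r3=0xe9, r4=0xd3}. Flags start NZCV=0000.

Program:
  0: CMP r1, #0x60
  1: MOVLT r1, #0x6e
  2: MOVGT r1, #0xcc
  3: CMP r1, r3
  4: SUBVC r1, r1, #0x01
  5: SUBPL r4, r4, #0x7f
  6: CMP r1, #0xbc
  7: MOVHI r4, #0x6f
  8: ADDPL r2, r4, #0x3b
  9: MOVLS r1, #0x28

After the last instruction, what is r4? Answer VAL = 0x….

0: ✓ CMP  NZCV=1000
1: ✓ MOVLT  r1←0x6e
2: · MOVGT
3: ✓ CMP  NZCV=1001
4: · SUBVC
5: · SUBPL
6: ✓ CMP  NZCV=1001
7: · MOVHI
8: · ADDPL
9: ✓ MOVLS  r1←0x28

VAL = 0xd3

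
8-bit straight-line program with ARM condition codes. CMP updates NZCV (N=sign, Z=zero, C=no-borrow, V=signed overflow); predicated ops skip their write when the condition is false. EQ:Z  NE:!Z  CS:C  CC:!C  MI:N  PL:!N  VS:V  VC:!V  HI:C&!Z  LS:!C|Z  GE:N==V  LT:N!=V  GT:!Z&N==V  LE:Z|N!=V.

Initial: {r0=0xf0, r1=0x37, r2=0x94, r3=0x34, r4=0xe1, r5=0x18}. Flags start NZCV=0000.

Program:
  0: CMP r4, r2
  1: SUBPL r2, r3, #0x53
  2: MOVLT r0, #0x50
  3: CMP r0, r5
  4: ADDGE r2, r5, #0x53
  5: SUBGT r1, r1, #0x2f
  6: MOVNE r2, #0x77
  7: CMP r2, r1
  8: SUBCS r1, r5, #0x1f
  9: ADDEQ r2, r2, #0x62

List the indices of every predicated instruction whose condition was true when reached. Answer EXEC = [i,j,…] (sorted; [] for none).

EXEC = [1,6,8]

0: ✓ CMP  NZCV=0010
1: ✓ SUBPL  r2←0xe1
2: · MOVLT
3: ✓ CMP  NZCV=1010
4: · ADDGE
5: · SUBGT
6: ✓ MOVNE  r2←0x77
7: ✓ CMP  NZCV=0010
8: ✓ SUBCS  r1←0xf9
9: · ADDEQ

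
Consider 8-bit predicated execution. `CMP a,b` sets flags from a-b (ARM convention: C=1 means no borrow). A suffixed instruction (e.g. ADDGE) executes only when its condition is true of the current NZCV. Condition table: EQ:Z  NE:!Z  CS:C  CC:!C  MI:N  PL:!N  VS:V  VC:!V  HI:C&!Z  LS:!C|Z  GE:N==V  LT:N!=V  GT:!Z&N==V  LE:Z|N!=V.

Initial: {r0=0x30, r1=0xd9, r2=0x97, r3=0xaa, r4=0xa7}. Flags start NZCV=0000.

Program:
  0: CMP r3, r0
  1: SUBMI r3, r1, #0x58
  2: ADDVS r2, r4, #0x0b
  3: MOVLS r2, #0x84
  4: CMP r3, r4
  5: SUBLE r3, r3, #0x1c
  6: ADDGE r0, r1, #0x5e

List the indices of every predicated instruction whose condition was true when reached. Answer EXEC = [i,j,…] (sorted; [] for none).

0: ✓ CMP  NZCV=0011
1: · SUBMI
2: ✓ ADDVS  r2←0xb2
3: · MOVLS
4: ✓ CMP  NZCV=0010
5: · SUBLE
6: ✓ ADDGE  r0←0x37

EXEC = [2,6]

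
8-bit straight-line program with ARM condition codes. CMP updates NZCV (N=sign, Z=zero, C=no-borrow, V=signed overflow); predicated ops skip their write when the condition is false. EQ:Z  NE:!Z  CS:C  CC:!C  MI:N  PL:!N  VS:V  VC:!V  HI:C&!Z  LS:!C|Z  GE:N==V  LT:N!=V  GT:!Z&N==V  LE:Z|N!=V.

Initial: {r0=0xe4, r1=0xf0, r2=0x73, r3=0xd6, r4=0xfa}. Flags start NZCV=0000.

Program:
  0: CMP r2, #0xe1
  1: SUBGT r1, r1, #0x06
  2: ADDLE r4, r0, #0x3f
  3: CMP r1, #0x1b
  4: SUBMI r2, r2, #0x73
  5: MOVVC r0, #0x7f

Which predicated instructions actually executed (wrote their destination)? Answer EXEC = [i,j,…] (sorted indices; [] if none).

0: ✓ CMP  NZCV=1001
1: ✓ SUBGT  r1←0xea
2: · ADDLE
3: ✓ CMP  NZCV=1010
4: ✓ SUBMI  r2←0x00
5: ✓ MOVVC  r0←0x7f

EXEC = [1,4,5]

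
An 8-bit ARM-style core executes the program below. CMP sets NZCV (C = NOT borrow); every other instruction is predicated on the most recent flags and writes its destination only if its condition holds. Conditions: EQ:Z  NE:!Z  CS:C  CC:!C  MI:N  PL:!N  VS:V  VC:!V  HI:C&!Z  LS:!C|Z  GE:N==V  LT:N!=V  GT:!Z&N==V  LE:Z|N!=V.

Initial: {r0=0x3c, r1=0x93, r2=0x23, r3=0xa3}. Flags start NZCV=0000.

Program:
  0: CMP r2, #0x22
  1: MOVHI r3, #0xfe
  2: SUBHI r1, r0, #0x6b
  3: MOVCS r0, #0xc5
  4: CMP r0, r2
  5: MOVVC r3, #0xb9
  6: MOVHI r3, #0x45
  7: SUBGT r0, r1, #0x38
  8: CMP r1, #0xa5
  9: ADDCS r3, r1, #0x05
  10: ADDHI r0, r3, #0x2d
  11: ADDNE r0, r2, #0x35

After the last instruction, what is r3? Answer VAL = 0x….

VAL = 0xd6

0: ✓ CMP  NZCV=0010
1: ✓ MOVHI  r3←0xfe
2: ✓ SUBHI  r1←0xd1
3: ✓ MOVCS  r0←0xc5
4: ✓ CMP  NZCV=1010
5: ✓ MOVVC  r3←0xb9
6: ✓ MOVHI  r3←0x45
7: · SUBGT
8: ✓ CMP  NZCV=0010
9: ✓ ADDCS  r3←0xd6
10: ✓ ADDHI  r0←0x03
11: ✓ ADDNE  r0←0x58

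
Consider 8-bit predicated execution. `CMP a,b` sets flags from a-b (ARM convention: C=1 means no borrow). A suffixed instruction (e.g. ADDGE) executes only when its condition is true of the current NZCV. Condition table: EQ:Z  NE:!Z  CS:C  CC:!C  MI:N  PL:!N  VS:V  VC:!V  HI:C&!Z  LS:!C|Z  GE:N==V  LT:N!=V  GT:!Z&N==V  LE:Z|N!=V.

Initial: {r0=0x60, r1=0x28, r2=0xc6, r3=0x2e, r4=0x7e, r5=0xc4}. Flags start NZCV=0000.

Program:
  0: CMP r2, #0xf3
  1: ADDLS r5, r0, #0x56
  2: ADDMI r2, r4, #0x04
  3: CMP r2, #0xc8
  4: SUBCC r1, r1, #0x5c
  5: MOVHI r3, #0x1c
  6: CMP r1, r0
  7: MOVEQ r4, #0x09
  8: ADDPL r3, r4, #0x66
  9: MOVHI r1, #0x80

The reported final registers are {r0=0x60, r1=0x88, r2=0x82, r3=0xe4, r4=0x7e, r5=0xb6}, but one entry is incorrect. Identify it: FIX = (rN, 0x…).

FIX = (r1, 0x80)

0: ✓ CMP  NZCV=1000
1: ✓ ADDLS  r5←0xb6
2: ✓ ADDMI  r2←0x82
3: ✓ CMP  NZCV=1000
4: ✓ SUBCC  r1←0xcc
5: · MOVHI
6: ✓ CMP  NZCV=0011
7: · MOVEQ
8: ✓ ADDPL  r3←0xe4
9: ✓ MOVHI  r1←0x80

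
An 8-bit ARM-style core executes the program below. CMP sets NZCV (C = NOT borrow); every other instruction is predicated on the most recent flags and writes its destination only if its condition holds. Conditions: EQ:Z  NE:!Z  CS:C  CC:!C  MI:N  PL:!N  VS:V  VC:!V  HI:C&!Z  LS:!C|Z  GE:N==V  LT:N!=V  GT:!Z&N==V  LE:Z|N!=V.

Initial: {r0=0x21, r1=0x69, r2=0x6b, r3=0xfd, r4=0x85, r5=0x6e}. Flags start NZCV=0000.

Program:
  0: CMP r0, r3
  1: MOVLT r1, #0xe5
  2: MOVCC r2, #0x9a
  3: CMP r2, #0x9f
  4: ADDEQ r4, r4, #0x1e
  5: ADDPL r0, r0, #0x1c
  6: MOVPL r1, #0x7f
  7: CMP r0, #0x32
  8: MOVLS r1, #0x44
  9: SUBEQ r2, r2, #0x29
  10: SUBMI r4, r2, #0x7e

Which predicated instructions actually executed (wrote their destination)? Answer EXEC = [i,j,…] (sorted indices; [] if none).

EXEC = [2,8,10]

[0] flags=0000 → (cmp)
[1] flags=0000 LT?F → skip
[2] flags=0000 CC?T → r2=0x9a
[3] flags=1000 → (cmp)
[4] flags=1000 EQ?F → skip
[5] flags=1000 PL?F → skip
[6] flags=1000 PL?F → skip
[7] flags=1000 → (cmp)
[8] flags=1000 LS?T → r1=0x44
[9] flags=1000 EQ?F → skip
[10] flags=1000 MI?T → r4=0x1c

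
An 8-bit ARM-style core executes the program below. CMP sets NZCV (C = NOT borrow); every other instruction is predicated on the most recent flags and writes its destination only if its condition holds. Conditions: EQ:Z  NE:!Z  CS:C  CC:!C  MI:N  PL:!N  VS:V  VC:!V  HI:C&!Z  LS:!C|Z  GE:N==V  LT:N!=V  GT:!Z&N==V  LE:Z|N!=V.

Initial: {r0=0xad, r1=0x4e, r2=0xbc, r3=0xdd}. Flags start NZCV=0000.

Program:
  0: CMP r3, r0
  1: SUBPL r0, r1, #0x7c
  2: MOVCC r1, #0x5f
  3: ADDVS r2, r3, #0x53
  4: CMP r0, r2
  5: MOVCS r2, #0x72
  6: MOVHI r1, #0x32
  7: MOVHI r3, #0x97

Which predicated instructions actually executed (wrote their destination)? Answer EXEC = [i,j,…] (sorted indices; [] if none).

[0] flags=0010 → (cmp)
[1] flags=0010 PL?T → r0=0xd2
[2] flags=0010 CC?F → skip
[3] flags=0010 VS?F → skip
[4] flags=0010 → (cmp)
[5] flags=0010 CS?T → r2=0x72
[6] flags=0010 HI?T → r1=0x32
[7] flags=0010 HI?T → r3=0x97

EXEC = [1,5,6,7]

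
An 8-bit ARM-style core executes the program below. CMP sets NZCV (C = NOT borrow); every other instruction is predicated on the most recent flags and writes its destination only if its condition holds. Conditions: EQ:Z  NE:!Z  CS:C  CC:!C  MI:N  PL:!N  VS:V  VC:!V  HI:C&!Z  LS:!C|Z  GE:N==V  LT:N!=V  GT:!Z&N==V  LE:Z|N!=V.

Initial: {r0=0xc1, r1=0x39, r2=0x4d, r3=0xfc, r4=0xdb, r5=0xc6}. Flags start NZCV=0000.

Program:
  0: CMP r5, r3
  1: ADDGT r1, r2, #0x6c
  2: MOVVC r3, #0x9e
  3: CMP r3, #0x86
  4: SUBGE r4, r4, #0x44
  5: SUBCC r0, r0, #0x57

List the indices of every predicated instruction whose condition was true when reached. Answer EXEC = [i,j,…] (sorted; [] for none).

EXEC = [2,4]

0: ✓ CMP  NZCV=1000
1: · ADDGT
2: ✓ MOVVC  r3←0x9e
3: ✓ CMP  NZCV=0010
4: ✓ SUBGE  r4←0x97
5: · SUBCC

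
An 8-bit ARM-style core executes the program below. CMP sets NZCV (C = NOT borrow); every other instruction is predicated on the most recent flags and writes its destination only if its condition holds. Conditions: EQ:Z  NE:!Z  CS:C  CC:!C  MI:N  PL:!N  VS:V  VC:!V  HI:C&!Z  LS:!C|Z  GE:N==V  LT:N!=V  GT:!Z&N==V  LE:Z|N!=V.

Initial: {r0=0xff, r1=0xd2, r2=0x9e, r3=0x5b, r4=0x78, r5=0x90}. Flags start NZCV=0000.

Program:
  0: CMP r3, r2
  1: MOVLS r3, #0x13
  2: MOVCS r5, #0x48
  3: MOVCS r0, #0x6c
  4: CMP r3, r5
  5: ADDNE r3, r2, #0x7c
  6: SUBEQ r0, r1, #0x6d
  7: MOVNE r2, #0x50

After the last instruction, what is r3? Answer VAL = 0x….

VAL = 0x1a

0: ✓ CMP  NZCV=1001
1: ✓ MOVLS  r3←0x13
2: · MOVCS
3: · MOVCS
4: ✓ CMP  NZCV=1001
5: ✓ ADDNE  r3←0x1a
6: · SUBEQ
7: ✓ MOVNE  r2←0x50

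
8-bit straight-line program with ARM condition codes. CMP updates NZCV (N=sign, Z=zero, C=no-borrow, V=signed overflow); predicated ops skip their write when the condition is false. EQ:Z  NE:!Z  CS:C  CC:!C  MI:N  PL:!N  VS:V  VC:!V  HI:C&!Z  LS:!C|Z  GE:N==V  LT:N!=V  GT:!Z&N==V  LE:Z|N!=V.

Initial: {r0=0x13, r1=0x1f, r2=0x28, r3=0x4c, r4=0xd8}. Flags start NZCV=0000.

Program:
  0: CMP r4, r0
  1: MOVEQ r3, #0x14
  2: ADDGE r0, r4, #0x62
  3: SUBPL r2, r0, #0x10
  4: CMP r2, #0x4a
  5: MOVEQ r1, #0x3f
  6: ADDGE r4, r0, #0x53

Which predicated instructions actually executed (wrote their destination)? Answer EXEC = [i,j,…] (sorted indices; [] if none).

0: ✓ CMP  NZCV=1010
1: · MOVEQ
2: · ADDGE
3: · SUBPL
4: ✓ CMP  NZCV=1000
5: · MOVEQ
6: · ADDGE

EXEC = []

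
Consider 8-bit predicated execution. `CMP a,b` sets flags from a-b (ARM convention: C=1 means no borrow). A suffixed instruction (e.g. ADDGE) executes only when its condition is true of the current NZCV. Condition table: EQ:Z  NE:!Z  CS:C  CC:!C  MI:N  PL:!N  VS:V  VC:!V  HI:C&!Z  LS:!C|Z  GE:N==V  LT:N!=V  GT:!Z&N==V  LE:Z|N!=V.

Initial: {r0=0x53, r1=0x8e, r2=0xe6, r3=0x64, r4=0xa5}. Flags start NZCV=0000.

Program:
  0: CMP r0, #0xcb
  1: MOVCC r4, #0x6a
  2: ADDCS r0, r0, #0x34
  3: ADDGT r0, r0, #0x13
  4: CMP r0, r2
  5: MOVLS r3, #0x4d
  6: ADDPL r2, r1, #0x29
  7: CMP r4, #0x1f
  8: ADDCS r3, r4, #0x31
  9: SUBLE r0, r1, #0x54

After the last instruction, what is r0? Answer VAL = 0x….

0: ✓ CMP  NZCV=1001
1: ✓ MOVCC  r4←0x6a
2: · ADDCS
3: ✓ ADDGT  r0←0x66
4: ✓ CMP  NZCV=1001
5: ✓ MOVLS  r3←0x4d
6: · ADDPL
7: ✓ CMP  NZCV=0010
8: ✓ ADDCS  r3←0x9b
9: · SUBLE

VAL = 0x66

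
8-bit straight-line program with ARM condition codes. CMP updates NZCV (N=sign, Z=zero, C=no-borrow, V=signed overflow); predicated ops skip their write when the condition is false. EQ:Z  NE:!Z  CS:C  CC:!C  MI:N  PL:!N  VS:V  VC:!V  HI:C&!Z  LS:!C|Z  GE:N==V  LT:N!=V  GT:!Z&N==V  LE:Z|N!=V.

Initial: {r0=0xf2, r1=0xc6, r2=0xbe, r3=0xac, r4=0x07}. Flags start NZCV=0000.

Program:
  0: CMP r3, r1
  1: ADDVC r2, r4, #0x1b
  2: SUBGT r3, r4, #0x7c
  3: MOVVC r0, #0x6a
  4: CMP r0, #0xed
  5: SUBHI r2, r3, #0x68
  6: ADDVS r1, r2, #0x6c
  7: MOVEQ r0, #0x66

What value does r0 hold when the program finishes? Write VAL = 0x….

VAL = 0x6a

0: ✓ CMP  NZCV=1000
1: ✓ ADDVC  r2←0x22
2: · SUBGT
3: ✓ MOVVC  r0←0x6a
4: ✓ CMP  NZCV=0000
5: · SUBHI
6: · ADDVS
7: · MOVEQ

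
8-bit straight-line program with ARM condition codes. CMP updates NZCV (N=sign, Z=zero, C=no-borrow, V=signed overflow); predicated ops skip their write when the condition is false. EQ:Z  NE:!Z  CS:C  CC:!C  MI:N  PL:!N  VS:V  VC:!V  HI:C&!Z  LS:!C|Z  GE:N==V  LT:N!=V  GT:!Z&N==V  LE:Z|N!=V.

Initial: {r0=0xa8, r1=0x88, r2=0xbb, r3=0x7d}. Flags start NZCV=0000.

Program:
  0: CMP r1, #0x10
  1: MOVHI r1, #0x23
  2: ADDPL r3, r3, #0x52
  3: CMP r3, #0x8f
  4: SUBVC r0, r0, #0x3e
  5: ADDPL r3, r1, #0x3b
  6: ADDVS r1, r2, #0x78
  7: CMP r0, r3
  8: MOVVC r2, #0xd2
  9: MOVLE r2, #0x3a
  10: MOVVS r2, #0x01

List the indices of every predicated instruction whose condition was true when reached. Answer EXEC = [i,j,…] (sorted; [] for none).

EXEC = [1,2,4,5,8]

0: ✓ CMP  NZCV=0011
1: ✓ MOVHI  r1←0x23
2: ✓ ADDPL  r3←0xcf
3: ✓ CMP  NZCV=0010
4: ✓ SUBVC  r0←0x6a
5: ✓ ADDPL  r3←0x5e
6: · ADDVS
7: ✓ CMP  NZCV=0010
8: ✓ MOVVC  r2←0xd2
9: · MOVLE
10: · MOVVS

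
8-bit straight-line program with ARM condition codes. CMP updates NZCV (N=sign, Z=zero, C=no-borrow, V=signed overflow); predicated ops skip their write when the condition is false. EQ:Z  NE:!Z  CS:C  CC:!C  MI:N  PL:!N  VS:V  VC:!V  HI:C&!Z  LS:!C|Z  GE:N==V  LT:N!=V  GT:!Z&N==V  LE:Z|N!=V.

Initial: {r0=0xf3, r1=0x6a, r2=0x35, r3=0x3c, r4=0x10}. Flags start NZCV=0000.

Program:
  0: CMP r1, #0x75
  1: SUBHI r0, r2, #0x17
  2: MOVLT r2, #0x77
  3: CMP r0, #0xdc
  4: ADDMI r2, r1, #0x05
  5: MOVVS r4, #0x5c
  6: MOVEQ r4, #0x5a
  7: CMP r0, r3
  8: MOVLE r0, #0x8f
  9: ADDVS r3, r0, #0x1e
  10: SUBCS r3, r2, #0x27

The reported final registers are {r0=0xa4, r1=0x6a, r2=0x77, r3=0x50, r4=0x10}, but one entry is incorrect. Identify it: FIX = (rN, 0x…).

FIX = (r0, 0x8f)

0: ✓ CMP  NZCV=1000
1: · SUBHI
2: ✓ MOVLT  r2←0x77
3: ✓ CMP  NZCV=0010
4: · ADDMI
5: · MOVVS
6: · MOVEQ
7: ✓ CMP  NZCV=1010
8: ✓ MOVLE  r0←0x8f
9: · ADDVS
10: ✓ SUBCS  r3←0x50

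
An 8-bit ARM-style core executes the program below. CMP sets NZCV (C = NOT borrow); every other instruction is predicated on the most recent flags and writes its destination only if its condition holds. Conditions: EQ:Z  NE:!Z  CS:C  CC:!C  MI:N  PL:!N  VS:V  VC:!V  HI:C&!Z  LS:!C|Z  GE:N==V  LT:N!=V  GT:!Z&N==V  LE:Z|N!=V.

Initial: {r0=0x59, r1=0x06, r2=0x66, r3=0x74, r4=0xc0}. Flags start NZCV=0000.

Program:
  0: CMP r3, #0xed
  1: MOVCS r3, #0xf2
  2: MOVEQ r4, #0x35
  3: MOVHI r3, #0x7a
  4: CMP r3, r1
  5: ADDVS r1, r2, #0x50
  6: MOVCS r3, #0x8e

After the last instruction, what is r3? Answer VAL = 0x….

VAL = 0x8e

[0] flags=1001 → (cmp)
[1] flags=1001 CS?F → skip
[2] flags=1001 EQ?F → skip
[3] flags=1001 HI?F → skip
[4] flags=0010 → (cmp)
[5] flags=0010 VS?F → skip
[6] flags=0010 CS?T → r3=0x8e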